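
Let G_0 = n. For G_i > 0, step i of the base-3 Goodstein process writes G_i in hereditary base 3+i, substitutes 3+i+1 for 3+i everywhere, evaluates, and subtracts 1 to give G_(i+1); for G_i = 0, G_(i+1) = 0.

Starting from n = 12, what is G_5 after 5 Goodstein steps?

i=0: 12 = 3^2 + 3 (b=3); 3→4: 4^2 + 4 = 20; 20−1 = 19
i=1: 19 = 4^2 + 3 (b=4); 4→5: 5^2 + 3 = 28; 28−1 = 27
i=2: 27 = 5^2 + 2 (b=5); 5→6: 6^2 + 2 = 38; 38−1 = 37
i=3: 37 = 6^2 + 1 (b=6); 6→7: 7^2 + 1 = 50; 50−1 = 49
i=4: 49 = 7^2 (b=7); 7→8: 8^2 = 64; 64−1 = 63
i=5: 63 = 7·8 + 7 (b=8); 8→9: 7·9 + 7 = 70; 70−1 = 69

63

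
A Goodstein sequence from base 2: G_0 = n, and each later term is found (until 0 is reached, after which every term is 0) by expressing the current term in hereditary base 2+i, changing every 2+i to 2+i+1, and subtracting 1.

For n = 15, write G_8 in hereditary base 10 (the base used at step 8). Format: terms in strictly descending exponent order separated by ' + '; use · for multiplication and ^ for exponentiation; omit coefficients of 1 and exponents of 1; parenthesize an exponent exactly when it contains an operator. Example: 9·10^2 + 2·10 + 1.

i=0: 15 = 2^(2 + 1) + 2^2 + 2 + 1 (b=2); 2→3: 3^(3 + 1) + 3^3 + 3 + 1 = 112; 112−1 = 111
i=1: 111 = 3^(3 + 1) + 3^3 + 3 (b=3); 3→4: 4^(4 + 1) + 4^4 + 4 = 1284; 1284−1 = 1283
i=2: 1283 = 4^(4 + 1) + 4^4 + 3 (b=4); 4→5: 5^(5 + 1) + 5^5 + 3 = 18753; 18753−1 = 18752
i=3: 18752 = 5^(5 + 1) + 5^5 + 2 (b=5); 5→6: 6^(6 + 1) + 6^6 + 2 = 326594; 326594−1 = 326593
i=4: 326593 = 6^(6 + 1) + 6^6 + 1 (b=6); 6→7: 7^(7 + 1) + 7^7 + 1 = 6588345; 6588345−1 = 6588344
i=5: 6588344 = 7^(7 + 1) + 7^7 (b=7); 7→8: 8^(8 + 1) + 8^8 = 150994944; 150994944−1 = 150994943
i=6: 150994943 = 8^(8 + 1) + 7·8^7 + 7·8^6 + 7·8^5 + 7·8^4 + 7·8^3 + 7·8^2 + 7·8 + 7 (b=8); 8→9: 9^(9 + 1) + 7·9^7 + 7·9^6 + 7·9^5 + 7·9^4 + 7·9^3 + 7·9^2 + 7·9 + 7 = 3524450281; 3524450281−1 = 3524450280
i=7: 3524450280 = 9^(9 + 1) + 7·9^7 + 7·9^6 + 7·9^5 + 7·9^4 + 7·9^3 + 7·9^2 + 7·9 + 6 (b=9); 9→10: 10^(10 + 1) + 7·10^7 + 7·10^6 + 7·10^5 + 7·10^4 + 7·10^3 + 7·10^2 + 7·10 + 6 = 100077777776; 100077777776−1 = 100077777775
i=8: 100077777775 = 10^(10 + 1) + 7·10^7 + 7·10^6 + 7·10^5 + 7·10^4 + 7·10^3 + 7·10^2 + 7·10 + 5 (b=10); 10→11: 11^(11 + 1) + 7·11^7 + 7·11^6 + 7·11^5 + 7·11^4 + 7·11^3 + 7·11^2 + 7·11 + 5 = 3138578427935; 3138578427935−1 = 3138578427934

10^(10 + 1) + 7·10^7 + 7·10^6 + 7·10^5 + 7·10^4 + 7·10^3 + 7·10^2 + 7·10 + 5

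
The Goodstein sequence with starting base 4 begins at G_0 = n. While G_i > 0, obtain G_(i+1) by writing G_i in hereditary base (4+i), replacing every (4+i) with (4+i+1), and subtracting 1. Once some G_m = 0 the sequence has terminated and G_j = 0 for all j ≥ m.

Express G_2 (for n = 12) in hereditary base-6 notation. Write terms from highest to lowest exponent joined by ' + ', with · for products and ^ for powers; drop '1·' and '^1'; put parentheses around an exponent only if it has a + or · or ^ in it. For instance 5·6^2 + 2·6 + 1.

2·6 + 3

G_0 = 12. HB_4(12) = 3·4. Bump = 15. G_1 = 14.
G_1 = 14. HB_5(14) = 2·5 + 4. Bump = 16. G_2 = 15.
G_2 = 15. HB_6(15) = 2·6 + 3. Bump = 17. G_3 = 16.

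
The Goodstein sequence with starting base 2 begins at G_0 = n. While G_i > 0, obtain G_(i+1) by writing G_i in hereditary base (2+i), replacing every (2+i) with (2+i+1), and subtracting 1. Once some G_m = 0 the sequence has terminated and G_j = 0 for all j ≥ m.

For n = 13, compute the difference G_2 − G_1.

1171

G_0 = 13. HB_2(13) = 2^(2 + 1) + 2^2 + 1. Bump = 109. G_1 = 108.
G_1 = 108. HB_3(108) = 3^(3 + 1) + 3^3. Bump = 1280. G_2 = 1279.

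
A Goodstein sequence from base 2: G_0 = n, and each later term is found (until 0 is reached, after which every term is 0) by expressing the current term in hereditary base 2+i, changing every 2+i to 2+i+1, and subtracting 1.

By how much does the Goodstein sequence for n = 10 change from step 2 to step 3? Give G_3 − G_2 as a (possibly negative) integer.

G_0=10  [base 2] 2^(2 + 1) + 2  →[2↦3]→  3^(3 + 1) + 3 = 84  −1 ⇒ G_1=83
G_1=83  [base 3] 3^(3 + 1) + 2  →[3↦4]→  4^(4 + 1) + 2 = 1026  −1 ⇒ G_2=1025
G_2=1025  [base 4] 4^(4 + 1) + 1  →[4↦5]→  5^(5 + 1) + 1 = 15626  −1 ⇒ G_3=15625

14600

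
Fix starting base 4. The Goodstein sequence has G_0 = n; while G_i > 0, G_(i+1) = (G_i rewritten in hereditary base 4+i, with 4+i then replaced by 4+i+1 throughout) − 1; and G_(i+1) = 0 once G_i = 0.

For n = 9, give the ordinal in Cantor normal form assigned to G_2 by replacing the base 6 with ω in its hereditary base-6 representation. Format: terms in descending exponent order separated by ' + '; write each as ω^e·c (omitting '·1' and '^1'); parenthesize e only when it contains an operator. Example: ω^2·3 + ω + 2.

(0) 9|_4 = 2·4 + 1 ↦ 2·5 + 1|_5 = 11 ⇒ 10
(1) 10|_5 = 2·5 ↦ 2·6|_6 = 12 ⇒ 11
(2) 11|_6 = 6 + 5 ↦ 7 + 5|_7 = 12 ⇒ 11

ω + 5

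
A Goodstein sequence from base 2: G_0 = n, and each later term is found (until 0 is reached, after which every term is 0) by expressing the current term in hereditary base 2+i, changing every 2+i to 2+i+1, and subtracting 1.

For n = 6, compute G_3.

(0) 6|_2 = 2^2 + 2 ↦ 3^3 + 3|_3 = 30 ⇒ 29
(1) 29|_3 = 3^3 + 2 ↦ 4^4 + 2|_4 = 258 ⇒ 257
(2) 257|_4 = 4^4 + 1 ↦ 5^5 + 1|_5 = 3126 ⇒ 3125
(3) 3125|_5 = 5^5 ↦ 6^6|_6 = 46656 ⇒ 46655

3125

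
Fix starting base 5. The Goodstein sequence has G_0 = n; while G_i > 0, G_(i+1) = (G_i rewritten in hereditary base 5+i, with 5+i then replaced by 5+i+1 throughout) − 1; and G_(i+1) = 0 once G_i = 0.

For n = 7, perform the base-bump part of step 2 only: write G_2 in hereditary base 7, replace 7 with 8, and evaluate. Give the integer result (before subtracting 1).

i=0: 7 = 5 + 2 (b=5); 5→6: 6 + 2 = 8; 8−1 = 7
i=1: 7 = 6 + 1 (b=6); 6→7: 7 + 1 = 8; 8−1 = 7

8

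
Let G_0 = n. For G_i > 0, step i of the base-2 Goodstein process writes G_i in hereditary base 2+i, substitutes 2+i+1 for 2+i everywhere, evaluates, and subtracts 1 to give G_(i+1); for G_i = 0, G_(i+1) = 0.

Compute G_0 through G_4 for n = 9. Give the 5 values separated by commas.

[0] 9 ≡ 2^(2 + 1) + 1 (base 2). Lift 3: 82. −1: 81.
[1] 81 ≡ 3^(3 + 1) (base 3). Lift 4: 1024. −1: 1023.
[2] 1023 ≡ 3·4^4 + 3·4^3 + 3·4^2 + 3·4 + 3 (base 4). Lift 5: 9843. −1: 9842.
[3] 9842 ≡ 3·5^5 + 3·5^3 + 3·5^2 + 3·5 + 2 (base 5). Lift 6: 140744. −1: 140743.

9, 81, 1023, 9842, 140743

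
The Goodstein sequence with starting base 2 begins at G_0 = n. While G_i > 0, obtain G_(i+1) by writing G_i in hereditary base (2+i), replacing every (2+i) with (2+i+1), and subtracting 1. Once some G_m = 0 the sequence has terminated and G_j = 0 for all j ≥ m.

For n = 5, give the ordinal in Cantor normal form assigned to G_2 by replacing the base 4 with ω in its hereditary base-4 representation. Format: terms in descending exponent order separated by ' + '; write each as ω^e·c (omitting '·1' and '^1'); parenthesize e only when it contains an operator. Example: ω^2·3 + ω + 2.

ω^3·3 + ω^2·3 + ω·3 + 3

(0) 5|_2 = 2^2 + 1 ↦ 3^3 + 1|_3 = 28 ⇒ 27
(1) 27|_3 = 3^3 ↦ 4^4|_4 = 256 ⇒ 255
(2) 255|_4 = 3·4^3 + 3·4^2 + 3·4 + 3 ↦ 3·5^3 + 3·5^2 + 3·5 + 3|_5 = 468 ⇒ 467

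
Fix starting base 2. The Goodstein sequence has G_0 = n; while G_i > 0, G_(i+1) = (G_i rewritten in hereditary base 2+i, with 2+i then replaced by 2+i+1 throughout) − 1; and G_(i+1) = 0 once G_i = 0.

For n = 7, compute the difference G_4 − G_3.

43530

7 —HB2→ 2^2 + 2 + 1 —bump→ 3^3 + 3 + 1 = 31 —(−1)→ 30
30 —HB3→ 3^3 + 3 —bump→ 4^4 + 4 = 260 —(−1)→ 259
259 —HB4→ 4^4 + 3 —bump→ 5^5 + 3 = 3128 —(−1)→ 3127
3127 —HB5→ 5^5 + 2 —bump→ 6^6 + 2 = 46658 —(−1)→ 46657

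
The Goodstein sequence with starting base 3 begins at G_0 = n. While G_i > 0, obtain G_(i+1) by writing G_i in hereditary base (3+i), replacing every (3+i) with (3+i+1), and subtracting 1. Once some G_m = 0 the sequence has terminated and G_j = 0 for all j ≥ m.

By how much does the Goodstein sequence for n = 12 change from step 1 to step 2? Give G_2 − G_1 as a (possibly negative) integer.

8

base 3: 12 = 3^2 + 3; at 4: 4^2 + 4 = 20; next = 19
base 4: 19 = 4^2 + 3; at 5: 5^2 + 3 = 28; next = 27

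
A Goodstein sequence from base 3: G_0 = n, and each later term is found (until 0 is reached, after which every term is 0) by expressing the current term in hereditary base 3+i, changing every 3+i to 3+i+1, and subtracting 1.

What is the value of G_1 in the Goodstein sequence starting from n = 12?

19

G_0 = 12. HB_3(12) = 3^2 + 3. Bump = 20. G_1 = 19.
G_1 = 19. HB_4(19) = 4^2 + 3. Bump = 28. G_2 = 27.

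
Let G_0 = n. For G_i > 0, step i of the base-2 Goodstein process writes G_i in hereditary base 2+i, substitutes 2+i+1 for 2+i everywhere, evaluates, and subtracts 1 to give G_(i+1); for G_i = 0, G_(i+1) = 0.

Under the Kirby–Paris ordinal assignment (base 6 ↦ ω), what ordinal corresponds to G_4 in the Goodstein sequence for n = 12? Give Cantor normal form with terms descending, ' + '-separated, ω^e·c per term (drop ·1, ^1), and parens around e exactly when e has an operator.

G_0=12  [base 2] 2^(2 + 1) + 2^2  →[2↦3]→  3^(3 + 1) + 3^3 = 108  −1 ⇒ G_1=107
G_1=107  [base 3] 3^(3 + 1) + 2·3^2 + 2·3 + 2  →[3↦4]→  4^(4 + 1) + 2·4^2 + 2·4 + 2 = 1066  −1 ⇒ G_2=1065
G_2=1065  [base 4] 4^(4 + 1) + 2·4^2 + 2·4 + 1  →[4↦5]→  5^(5 + 1) + 2·5^2 + 2·5 + 1 = 15686  −1 ⇒ G_3=15685
G_3=15685  [base 5] 5^(5 + 1) + 2·5^2 + 2·5  →[5↦6]→  6^(6 + 1) + 2·6^2 + 2·6 = 280020  −1 ⇒ G_4=280019
G_4=280019  [base 6] 6^(6 + 1) + 2·6^2 + 6 + 5  →[6↦7]→  7^(7 + 1) + 2·7^2 + 7 + 5 = 5764911  −1 ⇒ G_5=5764910

ω^(ω + 1) + ω^2·2 + ω + 5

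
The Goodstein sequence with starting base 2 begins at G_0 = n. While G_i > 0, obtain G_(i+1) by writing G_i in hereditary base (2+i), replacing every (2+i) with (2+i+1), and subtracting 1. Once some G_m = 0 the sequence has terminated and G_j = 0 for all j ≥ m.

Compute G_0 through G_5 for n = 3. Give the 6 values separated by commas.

3, 3, 3, 2, 1, 0

G_0 = 3. HB_2(3) = 2 + 1. Bump = 4. G_1 = 3.
G_1 = 3. HB_3(3) = 3. Bump = 4. G_2 = 3.
G_2 = 3. HB_4(3) = 3. Bump = 3. G_3 = 2.
G_3 = 2. HB_5(2) = 2. Bump = 2. G_4 = 1.
G_4 = 1. HB_6(1) = 1. Bump = 1. G_5 = 0.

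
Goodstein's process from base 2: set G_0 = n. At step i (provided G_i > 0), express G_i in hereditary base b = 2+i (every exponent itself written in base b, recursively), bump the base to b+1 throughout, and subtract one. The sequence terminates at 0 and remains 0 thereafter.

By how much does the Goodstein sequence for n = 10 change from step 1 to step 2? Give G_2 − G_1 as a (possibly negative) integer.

942

G_0 = 10. HB_2(10) = 2^(2 + 1) + 2. Bump = 84. G_1 = 83.
G_1 = 83. HB_3(83) = 3^(3 + 1) + 2. Bump = 1026. G_2 = 1025.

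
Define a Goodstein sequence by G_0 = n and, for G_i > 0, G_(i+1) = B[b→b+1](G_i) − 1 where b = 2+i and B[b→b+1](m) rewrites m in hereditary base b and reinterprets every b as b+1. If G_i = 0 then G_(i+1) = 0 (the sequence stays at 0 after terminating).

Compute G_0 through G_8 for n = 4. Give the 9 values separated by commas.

G_0 = 4. HB_2(4) = 2^2. Bump = 27. G_1 = 26.
G_1 = 26. HB_3(26) = 2·3^2 + 2·3 + 2. Bump = 42. G_2 = 41.
G_2 = 41. HB_4(41) = 2·4^2 + 2·4 + 1. Bump = 61. G_3 = 60.
G_3 = 60. HB_5(60) = 2·5^2 + 2·5. Bump = 84. G_4 = 83.
G_4 = 83. HB_6(83) = 2·6^2 + 6 + 5. Bump = 110. G_5 = 109.
G_5 = 109. HB_7(109) = 2·7^2 + 7 + 4. Bump = 140. G_6 = 139.
G_6 = 139. HB_8(139) = 2·8^2 + 8 + 3. Bump = 174. G_7 = 173.
G_7 = 173. HB_9(173) = 2·9^2 + 9 + 2. Bump = 212. G_8 = 211.

4, 26, 41, 60, 83, 109, 139, 173, 211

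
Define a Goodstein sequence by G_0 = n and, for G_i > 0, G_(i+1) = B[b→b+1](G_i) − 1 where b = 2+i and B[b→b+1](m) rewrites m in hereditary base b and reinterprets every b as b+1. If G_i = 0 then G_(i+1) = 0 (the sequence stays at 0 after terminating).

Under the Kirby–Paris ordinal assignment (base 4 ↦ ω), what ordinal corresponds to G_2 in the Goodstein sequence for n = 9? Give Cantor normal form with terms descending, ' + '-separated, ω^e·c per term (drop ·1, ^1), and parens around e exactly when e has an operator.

ω^ω·3 + ω^3·3 + ω^2·3 + ω·3 + 3

base 2: 9 = 2^(2 + 1) + 1; at 3: 3^(3 + 1) + 1 = 82; next = 81
base 3: 81 = 3^(3 + 1); at 4: 4^(4 + 1) = 1024; next = 1023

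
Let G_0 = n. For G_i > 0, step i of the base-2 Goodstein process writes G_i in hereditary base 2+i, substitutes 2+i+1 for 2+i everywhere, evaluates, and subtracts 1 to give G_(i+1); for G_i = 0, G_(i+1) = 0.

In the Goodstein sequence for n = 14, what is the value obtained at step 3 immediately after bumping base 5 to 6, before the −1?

base 2: 14 = 2^(2 + 1) + 2^2 + 2; at 3: 3^(3 + 1) + 3^3 + 3 = 111; next = 110
base 3: 110 = 3^(3 + 1) + 3^3 + 2; at 4: 4^(4 + 1) + 4^4 + 2 = 1282; next = 1281
base 4: 1281 = 4^(4 + 1) + 4^4 + 1; at 5: 5^(5 + 1) + 5^5 + 1 = 18751; next = 18750
base 5: 18750 = 5^(5 + 1) + 5^5; at 6: 6^(6 + 1) + 6^6 = 326592; next = 326591

326592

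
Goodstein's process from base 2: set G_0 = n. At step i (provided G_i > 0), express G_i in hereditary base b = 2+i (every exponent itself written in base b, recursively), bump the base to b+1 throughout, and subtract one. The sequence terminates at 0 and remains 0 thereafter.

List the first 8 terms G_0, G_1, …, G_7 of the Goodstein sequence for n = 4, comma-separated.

4, 26, 41, 60, 83, 109, 139, 173

(0) 4|_2 = 2^2 ↦ 3^3|_3 = 27 ⇒ 26
(1) 26|_3 = 2·3^2 + 2·3 + 2 ↦ 2·4^2 + 2·4 + 2|_4 = 42 ⇒ 41
(2) 41|_4 = 2·4^2 + 2·4 + 1 ↦ 2·5^2 + 2·5 + 1|_5 = 61 ⇒ 60
(3) 60|_5 = 2·5^2 + 2·5 ↦ 2·6^2 + 2·6|_6 = 84 ⇒ 83
(4) 83|_6 = 2·6^2 + 6 + 5 ↦ 2·7^2 + 7 + 5|_7 = 110 ⇒ 109
(5) 109|_7 = 2·7^2 + 7 + 4 ↦ 2·8^2 + 8 + 4|_8 = 140 ⇒ 139
(6) 139|_8 = 2·8^2 + 8 + 3 ↦ 2·9^2 + 9 + 3|_9 = 174 ⇒ 173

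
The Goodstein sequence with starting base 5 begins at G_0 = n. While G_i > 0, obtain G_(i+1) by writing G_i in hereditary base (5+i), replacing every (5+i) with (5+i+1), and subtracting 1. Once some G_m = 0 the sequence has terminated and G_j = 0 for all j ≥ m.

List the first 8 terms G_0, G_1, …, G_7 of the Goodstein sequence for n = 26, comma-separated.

base 5: 26 = 5^2 + 1; at 6: 6^2 + 1 = 37; next = 36
base 6: 36 = 6^2; at 7: 7^2 = 49; next = 48
base 7: 48 = 6·7 + 6; at 8: 6·8 + 6 = 54; next = 53
base 8: 53 = 6·8 + 5; at 9: 6·9 + 5 = 59; next = 58
base 9: 58 = 6·9 + 4; at 10: 6·10 + 4 = 64; next = 63
base 10: 63 = 6·10 + 3; at 11: 6·11 + 3 = 69; next = 68
base 11: 68 = 6·11 + 2; at 12: 6·12 + 2 = 74; next = 73

26, 36, 48, 53, 58, 63, 68, 73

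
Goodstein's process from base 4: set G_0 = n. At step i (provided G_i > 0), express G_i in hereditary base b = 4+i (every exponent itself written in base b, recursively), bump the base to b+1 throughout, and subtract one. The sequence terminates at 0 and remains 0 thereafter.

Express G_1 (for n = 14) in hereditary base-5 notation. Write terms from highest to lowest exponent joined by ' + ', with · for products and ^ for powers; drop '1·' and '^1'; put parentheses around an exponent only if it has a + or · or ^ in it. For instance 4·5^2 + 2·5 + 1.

3·5 + 1

G_0 = 14. HB_4(14) = 3·4 + 2. Bump = 17. G_1 = 16.
G_1 = 16. HB_5(16) = 3·5 + 1. Bump = 19. G_2 = 18.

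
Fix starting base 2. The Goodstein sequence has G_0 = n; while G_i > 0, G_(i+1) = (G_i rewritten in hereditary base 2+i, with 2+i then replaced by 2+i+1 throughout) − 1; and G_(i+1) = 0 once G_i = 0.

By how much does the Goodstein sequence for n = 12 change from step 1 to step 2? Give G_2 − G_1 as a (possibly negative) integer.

958

12 —HB2→ 2^(2 + 1) + 2^2 —bump→ 3^(3 + 1) + 3^3 = 108 —(−1)→ 107
107 —HB3→ 3^(3 + 1) + 2·3^2 + 2·3 + 2 —bump→ 4^(4 + 1) + 2·4^2 + 2·4 + 2 = 1066 —(−1)→ 1065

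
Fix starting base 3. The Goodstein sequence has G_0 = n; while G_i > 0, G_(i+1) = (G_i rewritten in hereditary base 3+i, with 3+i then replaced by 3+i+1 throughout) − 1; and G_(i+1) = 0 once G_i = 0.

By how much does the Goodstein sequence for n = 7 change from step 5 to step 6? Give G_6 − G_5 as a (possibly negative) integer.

0

step 0: 7 = 2·3 + 1; sub 4 for 3: 2·4 + 1; = 9; G_1 = 9−1 = 8
step 1: 8 = 2·4; sub 5 for 4: 2·5; = 10; G_2 = 10−1 = 9
step 2: 9 = 5 + 4; sub 6 for 5: 6 + 4; = 10; G_3 = 10−1 = 9
step 3: 9 = 6 + 3; sub 7 for 6: 7 + 3; = 10; G_4 = 10−1 = 9
step 4: 9 = 7 + 2; sub 8 for 7: 8 + 2; = 10; G_5 = 10−1 = 9
step 5: 9 = 8 + 1; sub 9 for 8: 9 + 1; = 10; G_6 = 10−1 = 9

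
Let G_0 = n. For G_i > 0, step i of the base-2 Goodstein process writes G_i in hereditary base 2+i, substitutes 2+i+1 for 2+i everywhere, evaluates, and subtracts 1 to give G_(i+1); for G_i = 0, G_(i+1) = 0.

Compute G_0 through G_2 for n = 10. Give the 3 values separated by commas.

10, 83, 1025

(0) 10|_2 = 2^(2 + 1) + 2 ↦ 3^(3 + 1) + 3|_3 = 84 ⇒ 83
(1) 83|_3 = 3^(3 + 1) + 2 ↦ 4^(4 + 1) + 2|_4 = 1026 ⇒ 1025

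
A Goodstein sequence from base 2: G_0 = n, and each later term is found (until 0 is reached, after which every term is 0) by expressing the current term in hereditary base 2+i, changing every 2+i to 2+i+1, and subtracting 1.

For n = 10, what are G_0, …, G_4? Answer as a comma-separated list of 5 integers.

10 —HB2→ 2^(2 + 1) + 2 —bump→ 3^(3 + 1) + 3 = 84 —(−1)→ 83
83 —HB3→ 3^(3 + 1) + 2 —bump→ 4^(4 + 1) + 2 = 1026 —(−1)→ 1025
1025 —HB4→ 4^(4 + 1) + 1 —bump→ 5^(5 + 1) + 1 = 15626 —(−1)→ 15625
15625 —HB5→ 5^(5 + 1) —bump→ 6^(6 + 1) = 279936 —(−1)→ 279935

10, 83, 1025, 15625, 279935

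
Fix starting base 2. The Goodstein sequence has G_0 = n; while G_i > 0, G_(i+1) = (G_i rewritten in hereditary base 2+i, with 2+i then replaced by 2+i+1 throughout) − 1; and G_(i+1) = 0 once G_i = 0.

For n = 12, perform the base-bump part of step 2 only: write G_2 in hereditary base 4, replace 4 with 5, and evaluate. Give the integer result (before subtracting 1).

base 2: 12 = 2^(2 + 1) + 2^2; at 3: 3^(3 + 1) + 3^3 = 108; next = 107
base 3: 107 = 3^(3 + 1) + 2·3^2 + 2·3 + 2; at 4: 4^(4 + 1) + 2·4^2 + 2·4 + 2 = 1066; next = 1065
base 4: 1065 = 4^(4 + 1) + 2·4^2 + 2·4 + 1; at 5: 5^(5 + 1) + 2·5^2 + 2·5 + 1 = 15686; next = 15685

15686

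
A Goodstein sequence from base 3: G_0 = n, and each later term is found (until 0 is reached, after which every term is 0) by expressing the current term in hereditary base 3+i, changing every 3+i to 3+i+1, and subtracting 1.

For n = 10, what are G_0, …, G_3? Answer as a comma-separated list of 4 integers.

10, 16, 24, 27

[0] 10 ≡ 3^2 + 1 (base 3). Lift 4: 17. −1: 16.
[1] 16 ≡ 4^2 (base 4). Lift 5: 25. −1: 24.
[2] 24 ≡ 4·5 + 4 (base 5). Lift 6: 28. −1: 27.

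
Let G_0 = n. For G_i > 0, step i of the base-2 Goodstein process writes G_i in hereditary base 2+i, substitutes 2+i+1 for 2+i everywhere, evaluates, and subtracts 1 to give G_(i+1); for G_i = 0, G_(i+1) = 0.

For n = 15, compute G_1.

111

G_0 = 15. HB_2(15) = 2^(2 + 1) + 2^2 + 2 + 1. Bump = 112. G_1 = 111.
G_1 = 111. HB_3(111) = 3^(3 + 1) + 3^3 + 3. Bump = 1284. G_2 = 1283.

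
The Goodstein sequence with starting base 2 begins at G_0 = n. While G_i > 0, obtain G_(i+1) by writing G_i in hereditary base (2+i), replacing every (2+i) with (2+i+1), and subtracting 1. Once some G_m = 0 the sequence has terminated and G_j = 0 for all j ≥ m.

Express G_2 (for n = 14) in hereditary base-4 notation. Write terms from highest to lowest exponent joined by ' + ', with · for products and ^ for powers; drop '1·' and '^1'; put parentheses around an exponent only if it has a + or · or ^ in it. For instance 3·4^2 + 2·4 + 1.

i=0: 14 = 2^(2 + 1) + 2^2 + 2 (b=2); 2→3: 3^(3 + 1) + 3^3 + 3 = 111; 111−1 = 110
i=1: 110 = 3^(3 + 1) + 3^3 + 2 (b=3); 3→4: 4^(4 + 1) + 4^4 + 2 = 1282; 1282−1 = 1281
i=2: 1281 = 4^(4 + 1) + 4^4 + 1 (b=4); 4→5: 5^(5 + 1) + 5^5 + 1 = 18751; 18751−1 = 18750

4^(4 + 1) + 4^4 + 1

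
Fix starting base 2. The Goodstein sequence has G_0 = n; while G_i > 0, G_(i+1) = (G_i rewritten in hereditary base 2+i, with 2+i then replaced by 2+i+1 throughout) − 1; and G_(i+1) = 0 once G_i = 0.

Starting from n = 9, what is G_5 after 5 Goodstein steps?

2471826

9 —HB2→ 2^(2 + 1) + 1 —bump→ 3^(3 + 1) + 1 = 82 —(−1)→ 81
81 —HB3→ 3^(3 + 1) —bump→ 4^(4 + 1) = 1024 —(−1)→ 1023
1023 —HB4→ 3·4^4 + 3·4^3 + 3·4^2 + 3·4 + 3 —bump→ 3·5^5 + 3·5^3 + 3·5^2 + 3·5 + 3 = 9843 —(−1)→ 9842
9842 —HB5→ 3·5^5 + 3·5^3 + 3·5^2 + 3·5 + 2 —bump→ 3·6^6 + 3·6^3 + 3·6^2 + 3·6 + 2 = 140744 —(−1)→ 140743
140743 —HB6→ 3·6^6 + 3·6^3 + 3·6^2 + 3·6 + 1 —bump→ 3·7^7 + 3·7^3 + 3·7^2 + 3·7 + 1 = 2471827 —(−1)→ 2471826
2471826 —HB7→ 3·7^7 + 3·7^3 + 3·7^2 + 3·7 —bump→ 3·8^8 + 3·8^3 + 3·8^2 + 3·8 = 50333400 —(−1)→ 50333399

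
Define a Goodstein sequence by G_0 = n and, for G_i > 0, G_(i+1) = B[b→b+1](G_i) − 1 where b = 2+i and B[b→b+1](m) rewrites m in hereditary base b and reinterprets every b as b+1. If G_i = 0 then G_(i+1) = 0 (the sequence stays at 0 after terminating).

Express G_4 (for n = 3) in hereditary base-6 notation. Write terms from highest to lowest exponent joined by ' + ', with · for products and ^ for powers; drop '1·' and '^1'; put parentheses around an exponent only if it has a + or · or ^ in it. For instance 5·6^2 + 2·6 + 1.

i=0: 3 = 2 + 1 (b=2); 2→3: 3 + 1 = 4; 4−1 = 3
i=1: 3 = 3 (b=3); 3→4: 4 = 4; 4−1 = 3
i=2: 3 = 3 (b=4); 4→5: 3 = 3; 3−1 = 2
i=3: 2 = 2 (b=5); 5→6: 2 = 2; 2−1 = 1
i=4: 1 = 1 (b=6); 6→7: 1 = 1; 1−1 = 0

1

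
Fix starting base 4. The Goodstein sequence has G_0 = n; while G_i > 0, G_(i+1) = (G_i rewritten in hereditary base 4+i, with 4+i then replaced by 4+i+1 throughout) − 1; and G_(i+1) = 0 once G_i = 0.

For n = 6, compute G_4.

[0] 6 ≡ 4 + 2 (base 4). Lift 5: 7. −1: 6.
[1] 6 ≡ 5 + 1 (base 5). Lift 6: 7. −1: 6.
[2] 6 ≡ 6 (base 6). Lift 7: 7. −1: 6.
[3] 6 ≡ 6 (base 7). Lift 8: 6. −1: 5.
[4] 5 ≡ 5 (base 8). Lift 9: 5. −1: 4.

5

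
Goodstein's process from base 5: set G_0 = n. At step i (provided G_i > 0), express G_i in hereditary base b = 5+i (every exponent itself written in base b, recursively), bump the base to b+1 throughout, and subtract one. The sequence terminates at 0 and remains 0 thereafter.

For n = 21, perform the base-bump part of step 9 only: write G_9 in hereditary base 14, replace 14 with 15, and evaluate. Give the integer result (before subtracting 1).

[0] 21 ≡ 4·5 + 1 (base 5). Lift 6: 25. −1: 24.
[1] 24 ≡ 4·6 (base 6). Lift 7: 28. −1: 27.
[2] 27 ≡ 3·7 + 6 (base 7). Lift 8: 30. −1: 29.
[3] 29 ≡ 3·8 + 5 (base 8). Lift 9: 32. −1: 31.
[4] 31 ≡ 3·9 + 4 (base 9). Lift 10: 34. −1: 33.
[5] 33 ≡ 3·10 + 3 (base 10). Lift 11: 36. −1: 35.
[6] 35 ≡ 3·11 + 2 (base 11). Lift 12: 38. −1: 37.
[7] 37 ≡ 3·12 + 1 (base 12). Lift 13: 40. −1: 39.
[8] 39 ≡ 3·13 (base 13). Lift 14: 42. −1: 41.

43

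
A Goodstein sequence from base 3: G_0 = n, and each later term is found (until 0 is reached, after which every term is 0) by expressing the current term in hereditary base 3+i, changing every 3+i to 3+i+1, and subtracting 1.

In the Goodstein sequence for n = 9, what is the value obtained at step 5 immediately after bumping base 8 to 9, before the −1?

G_0 = 9. HB_3(9) = 3^2. Bump = 16. G_1 = 15.
G_1 = 15. HB_4(15) = 3·4 + 3. Bump = 18. G_2 = 17.
G_2 = 17. HB_5(17) = 3·5 + 2. Bump = 20. G_3 = 19.
G_3 = 19. HB_6(19) = 3·6 + 1. Bump = 22. G_4 = 21.
G_4 = 21. HB_7(21) = 3·7. Bump = 24. G_5 = 23.
G_5 = 23. HB_8(23) = 2·8 + 7. Bump = 25. G_6 = 24.

25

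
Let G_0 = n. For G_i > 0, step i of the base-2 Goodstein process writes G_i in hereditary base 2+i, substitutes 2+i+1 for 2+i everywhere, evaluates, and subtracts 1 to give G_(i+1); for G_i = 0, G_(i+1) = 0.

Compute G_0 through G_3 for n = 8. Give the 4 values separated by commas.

8, 80, 553, 6310

step 0: 8 = 2^(2 + 1); sub 3 for 2: 3^(3 + 1); = 81; G_1 = 81−1 = 80
step 1: 80 = 2·3^3 + 2·3^2 + 2·3 + 2; sub 4 for 3: 2·4^4 + 2·4^2 + 2·4 + 2; = 554; G_2 = 554−1 = 553
step 2: 553 = 2·4^4 + 2·4^2 + 2·4 + 1; sub 5 for 4: 2·5^5 + 2·5^2 + 2·5 + 1; = 6311; G_3 = 6311−1 = 6310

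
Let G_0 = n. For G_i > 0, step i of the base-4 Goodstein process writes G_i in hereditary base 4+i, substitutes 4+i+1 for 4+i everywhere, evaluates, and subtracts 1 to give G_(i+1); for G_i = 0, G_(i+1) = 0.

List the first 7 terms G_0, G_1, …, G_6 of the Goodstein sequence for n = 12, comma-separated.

12, 14, 15, 16, 17, 18, 19

[0] 12 ≡ 3·4 (base 4). Lift 5: 15. −1: 14.
[1] 14 ≡ 2·5 + 4 (base 5). Lift 6: 16. −1: 15.
[2] 15 ≡ 2·6 + 3 (base 6). Lift 7: 17. −1: 16.
[3] 16 ≡ 2·7 + 2 (base 7). Lift 8: 18. −1: 17.
[4] 17 ≡ 2·8 + 1 (base 8). Lift 9: 19. −1: 18.
[5] 18 ≡ 2·9 (base 9). Lift 10: 20. −1: 19.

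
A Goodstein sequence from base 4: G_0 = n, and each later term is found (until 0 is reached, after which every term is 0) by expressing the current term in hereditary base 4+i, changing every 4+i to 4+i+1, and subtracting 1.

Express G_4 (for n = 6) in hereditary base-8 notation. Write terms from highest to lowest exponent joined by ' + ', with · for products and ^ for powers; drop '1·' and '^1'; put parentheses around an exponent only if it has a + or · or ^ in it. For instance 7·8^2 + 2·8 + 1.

G_0 = 6. HB_4(6) = 4 + 2. Bump = 7. G_1 = 6.
G_1 = 6. HB_5(6) = 5 + 1. Bump = 7. G_2 = 6.
G_2 = 6. HB_6(6) = 6. Bump = 7. G_3 = 6.
G_3 = 6. HB_7(6) = 6. Bump = 6. G_4 = 5.

5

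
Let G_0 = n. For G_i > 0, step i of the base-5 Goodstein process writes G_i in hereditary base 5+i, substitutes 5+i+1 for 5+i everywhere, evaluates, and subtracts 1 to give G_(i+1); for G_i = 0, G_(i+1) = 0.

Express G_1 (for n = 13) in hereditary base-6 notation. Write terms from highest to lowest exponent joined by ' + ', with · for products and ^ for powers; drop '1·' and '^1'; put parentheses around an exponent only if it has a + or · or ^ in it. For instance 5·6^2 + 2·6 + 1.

2·6 + 2

(0) 13|_5 = 2·5 + 3 ↦ 2·6 + 3|_6 = 15 ⇒ 14
(1) 14|_6 = 2·6 + 2 ↦ 2·7 + 2|_7 = 16 ⇒ 15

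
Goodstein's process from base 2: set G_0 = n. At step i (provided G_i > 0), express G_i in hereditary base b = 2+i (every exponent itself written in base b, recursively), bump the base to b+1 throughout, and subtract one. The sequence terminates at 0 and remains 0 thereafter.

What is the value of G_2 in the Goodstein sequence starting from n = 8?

step 0: 8 = 2^(2 + 1); sub 3 for 2: 3^(3 + 1); = 81; G_1 = 81−1 = 80
step 1: 80 = 2·3^3 + 2·3^2 + 2·3 + 2; sub 4 for 3: 2·4^4 + 2·4^2 + 2·4 + 2; = 554; G_2 = 554−1 = 553
step 2: 553 = 2·4^4 + 2·4^2 + 2·4 + 1; sub 5 for 4: 2·5^5 + 2·5^2 + 2·5 + 1; = 6311; G_3 = 6311−1 = 6310

553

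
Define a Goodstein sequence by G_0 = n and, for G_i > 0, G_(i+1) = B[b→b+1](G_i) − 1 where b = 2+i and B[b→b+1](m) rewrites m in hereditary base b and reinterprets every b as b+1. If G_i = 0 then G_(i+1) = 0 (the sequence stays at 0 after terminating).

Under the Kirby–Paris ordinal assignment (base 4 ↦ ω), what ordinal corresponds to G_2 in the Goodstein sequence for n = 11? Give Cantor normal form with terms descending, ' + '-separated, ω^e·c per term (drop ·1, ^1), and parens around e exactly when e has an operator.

ω^(ω + 1) + 3

G_0 = 11. HB_2(11) = 2^(2 + 1) + 2 + 1. Bump = 85. G_1 = 84.
G_1 = 84. HB_3(84) = 3^(3 + 1) + 3. Bump = 1028. G_2 = 1027.
G_2 = 1027. HB_4(1027) = 4^(4 + 1) + 3. Bump = 15628. G_3 = 15627.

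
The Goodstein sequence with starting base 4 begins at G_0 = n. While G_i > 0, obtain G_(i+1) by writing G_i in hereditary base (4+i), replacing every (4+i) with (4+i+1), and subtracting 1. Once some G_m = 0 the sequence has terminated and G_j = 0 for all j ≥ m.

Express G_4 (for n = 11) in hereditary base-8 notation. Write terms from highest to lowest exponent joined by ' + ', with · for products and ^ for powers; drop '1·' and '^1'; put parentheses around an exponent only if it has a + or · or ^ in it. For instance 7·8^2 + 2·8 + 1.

8 + 7

(0) 11|_4 = 2·4 + 3 ↦ 2·5 + 3|_5 = 13 ⇒ 12
(1) 12|_5 = 2·5 + 2 ↦ 2·6 + 2|_6 = 14 ⇒ 13
(2) 13|_6 = 2·6 + 1 ↦ 2·7 + 1|_7 = 15 ⇒ 14
(3) 14|_7 = 2·7 ↦ 2·8|_8 = 16 ⇒ 15
(4) 15|_8 = 8 + 7 ↦ 9 + 7|_9 = 16 ⇒ 15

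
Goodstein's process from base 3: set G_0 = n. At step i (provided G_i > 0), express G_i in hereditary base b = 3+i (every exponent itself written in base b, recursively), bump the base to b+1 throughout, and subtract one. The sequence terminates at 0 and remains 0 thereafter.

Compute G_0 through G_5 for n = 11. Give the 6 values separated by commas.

[0] 11 ≡ 3^2 + 2 (base 3). Lift 4: 18. −1: 17.
[1] 17 ≡ 4^2 + 1 (base 4). Lift 5: 26. −1: 25.
[2] 25 ≡ 5^2 (base 5). Lift 6: 36. −1: 35.
[3] 35 ≡ 5·6 + 5 (base 6). Lift 7: 40. −1: 39.
[4] 39 ≡ 5·7 + 4 (base 7). Lift 8: 44. −1: 43.

11, 17, 25, 35, 39, 43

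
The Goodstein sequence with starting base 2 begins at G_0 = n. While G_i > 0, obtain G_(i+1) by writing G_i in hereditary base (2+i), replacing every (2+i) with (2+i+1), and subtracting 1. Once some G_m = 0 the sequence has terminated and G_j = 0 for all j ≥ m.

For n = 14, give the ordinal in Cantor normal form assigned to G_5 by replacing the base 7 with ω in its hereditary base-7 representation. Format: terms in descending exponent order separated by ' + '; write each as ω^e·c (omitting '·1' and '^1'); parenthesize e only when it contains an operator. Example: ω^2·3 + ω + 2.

(0) 14|_2 = 2^(2 + 1) + 2^2 + 2 ↦ 3^(3 + 1) + 3^3 + 3|_3 = 111 ⇒ 110
(1) 110|_3 = 3^(3 + 1) + 3^3 + 2 ↦ 4^(4 + 1) + 4^4 + 2|_4 = 1282 ⇒ 1281
(2) 1281|_4 = 4^(4 + 1) + 4^4 + 1 ↦ 5^(5 + 1) + 5^5 + 1|_5 = 18751 ⇒ 18750
(3) 18750|_5 = 5^(5 + 1) + 5^5 ↦ 6^(6 + 1) + 6^6|_6 = 326592 ⇒ 326591
(4) 326591|_6 = 6^(6 + 1) + 5·6^5 + 5·6^4 + 5·6^3 + 5·6^2 + 5·6 + 5 ↦ 7^(7 + 1) + 5·7^5 + 5·7^4 + 5·7^3 + 5·7^2 + 5·7 + 5|_7 = 5862841 ⇒ 5862840

ω^(ω + 1) + ω^5·5 + ω^4·5 + ω^3·5 + ω^2·5 + ω·5 + 4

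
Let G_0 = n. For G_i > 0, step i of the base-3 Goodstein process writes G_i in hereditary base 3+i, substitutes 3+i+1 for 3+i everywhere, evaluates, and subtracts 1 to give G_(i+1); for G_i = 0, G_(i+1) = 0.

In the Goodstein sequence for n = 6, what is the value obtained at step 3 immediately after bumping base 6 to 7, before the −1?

step 0: 6 = 2·3; sub 4 for 3: 2·4; = 8; G_1 = 8−1 = 7
step 1: 7 = 4 + 3; sub 5 for 4: 5 + 3; = 8; G_2 = 8−1 = 7
step 2: 7 = 5 + 2; sub 6 for 5: 6 + 2; = 8; G_3 = 8−1 = 7

8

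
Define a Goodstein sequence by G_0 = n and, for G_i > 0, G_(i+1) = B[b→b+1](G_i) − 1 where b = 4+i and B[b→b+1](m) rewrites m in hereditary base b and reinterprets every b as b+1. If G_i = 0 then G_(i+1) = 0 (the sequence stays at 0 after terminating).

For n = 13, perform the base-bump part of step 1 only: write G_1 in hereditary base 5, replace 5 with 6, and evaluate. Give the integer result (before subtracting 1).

18

13 —HB4→ 3·4 + 1 —bump→ 3·5 + 1 = 16 —(−1)→ 15
15 —HB5→ 3·5 —bump→ 3·6 = 18 —(−1)→ 17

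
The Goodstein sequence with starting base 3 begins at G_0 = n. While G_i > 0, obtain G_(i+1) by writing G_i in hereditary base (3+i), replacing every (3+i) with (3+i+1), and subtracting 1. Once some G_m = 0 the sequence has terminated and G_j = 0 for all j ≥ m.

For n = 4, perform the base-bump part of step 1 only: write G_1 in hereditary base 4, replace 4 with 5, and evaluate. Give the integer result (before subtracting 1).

4 —HB3→ 3 + 1 —bump→ 4 + 1 = 5 —(−1)→ 4
4 —HB4→ 4 —bump→ 5 = 5 —(−1)→ 4

5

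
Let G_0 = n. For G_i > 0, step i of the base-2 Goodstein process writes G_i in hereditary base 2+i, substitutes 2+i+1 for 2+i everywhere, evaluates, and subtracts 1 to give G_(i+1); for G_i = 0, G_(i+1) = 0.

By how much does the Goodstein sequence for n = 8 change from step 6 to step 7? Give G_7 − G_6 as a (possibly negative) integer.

i=0: 8 = 2^(2 + 1) (b=2); 2→3: 3^(3 + 1) = 81; 81−1 = 80
i=1: 80 = 2·3^3 + 2·3^2 + 2·3 + 2 (b=3); 3→4: 2·4^4 + 2·4^2 + 2·4 + 2 = 554; 554−1 = 553
i=2: 553 = 2·4^4 + 2·4^2 + 2·4 + 1 (b=4); 4→5: 2·5^5 + 2·5^2 + 2·5 + 1 = 6311; 6311−1 = 6310
i=3: 6310 = 2·5^5 + 2·5^2 + 2·5 (b=5); 5→6: 2·6^6 + 2·6^2 + 2·6 = 93396; 93396−1 = 93395
i=4: 93395 = 2·6^6 + 2·6^2 + 6 + 5 (b=6); 6→7: 2·7^7 + 2·7^2 + 7 + 5 = 1647196; 1647196−1 = 1647195
i=5: 1647195 = 2·7^7 + 2·7^2 + 7 + 4 (b=7); 7→8: 2·8^8 + 2·8^2 + 8 + 4 = 33554572; 33554572−1 = 33554571
i=6: 33554571 = 2·8^8 + 2·8^2 + 8 + 3 (b=8); 8→9: 2·9^9 + 2·9^2 + 9 + 3 = 774841152; 774841152−1 = 774841151

741286580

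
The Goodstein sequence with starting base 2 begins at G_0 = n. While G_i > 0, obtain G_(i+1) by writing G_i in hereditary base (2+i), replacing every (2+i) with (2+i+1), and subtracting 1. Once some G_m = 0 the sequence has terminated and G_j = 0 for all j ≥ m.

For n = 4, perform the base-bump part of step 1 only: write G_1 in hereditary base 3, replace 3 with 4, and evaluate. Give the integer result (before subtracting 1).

G_0=4  [base 2] 2^2  →[2↦3]→  3^3 = 27  −1 ⇒ G_1=26
G_1=26  [base 3] 2·3^2 + 2·3 + 2  →[3↦4]→  2·4^2 + 2·4 + 2 = 42  −1 ⇒ G_2=41

42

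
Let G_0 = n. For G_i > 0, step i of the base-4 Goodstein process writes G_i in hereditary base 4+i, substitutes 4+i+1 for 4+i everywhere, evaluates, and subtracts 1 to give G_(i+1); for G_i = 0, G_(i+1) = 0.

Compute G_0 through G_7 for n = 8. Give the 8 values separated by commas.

8, 9, 9, 9, 9, 9, 9, 8

[0] 8 ≡ 2·4 (base 4). Lift 5: 10. −1: 9.
[1] 9 ≡ 5 + 4 (base 5). Lift 6: 10. −1: 9.
[2] 9 ≡ 6 + 3 (base 6). Lift 7: 10. −1: 9.
[3] 9 ≡ 7 + 2 (base 7). Lift 8: 10. −1: 9.
[4] 9 ≡ 8 + 1 (base 8). Lift 9: 10. −1: 9.
[5] 9 ≡ 9 (base 9). Lift 10: 10. −1: 9.
[6] 9 ≡ 9 (base 10). Lift 11: 9. −1: 8.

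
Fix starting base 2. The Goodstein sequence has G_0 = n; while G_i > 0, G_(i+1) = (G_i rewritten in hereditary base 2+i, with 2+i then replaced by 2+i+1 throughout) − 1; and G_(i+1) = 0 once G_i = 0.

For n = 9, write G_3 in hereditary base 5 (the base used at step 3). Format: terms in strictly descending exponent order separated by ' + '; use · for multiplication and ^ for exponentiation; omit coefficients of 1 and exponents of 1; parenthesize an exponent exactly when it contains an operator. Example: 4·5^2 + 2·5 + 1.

3·5^5 + 3·5^3 + 3·5^2 + 3·5 + 2

i=0: 9 = 2^(2 + 1) + 1 (b=2); 2→3: 3^(3 + 1) + 1 = 82; 82−1 = 81
i=1: 81 = 3^(3 + 1) (b=3); 3→4: 4^(4 + 1) = 1024; 1024−1 = 1023
i=2: 1023 = 3·4^4 + 3·4^3 + 3·4^2 + 3·4 + 3 (b=4); 4→5: 3·5^5 + 3·5^3 + 3·5^2 + 3·5 + 3 = 9843; 9843−1 = 9842
i=3: 9842 = 3·5^5 + 3·5^3 + 3·5^2 + 3·5 + 2 (b=5); 5→6: 3·6^6 + 3·6^3 + 3·6^2 + 3·6 + 2 = 140744; 140744−1 = 140743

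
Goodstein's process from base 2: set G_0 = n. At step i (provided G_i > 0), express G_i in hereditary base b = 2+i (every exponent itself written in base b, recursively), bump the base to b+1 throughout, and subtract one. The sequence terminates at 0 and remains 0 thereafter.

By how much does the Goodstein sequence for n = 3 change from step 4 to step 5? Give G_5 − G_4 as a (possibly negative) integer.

base 2: 3 = 2 + 1; at 3: 3 + 1 = 4; next = 3
base 3: 3 = 3; at 4: 4 = 4; next = 3
base 4: 3 = 3; at 5: 3 = 3; next = 2
base 5: 2 = 2; at 6: 2 = 2; next = 1
base 6: 1 = 1; at 7: 1 = 1; next = 0

-1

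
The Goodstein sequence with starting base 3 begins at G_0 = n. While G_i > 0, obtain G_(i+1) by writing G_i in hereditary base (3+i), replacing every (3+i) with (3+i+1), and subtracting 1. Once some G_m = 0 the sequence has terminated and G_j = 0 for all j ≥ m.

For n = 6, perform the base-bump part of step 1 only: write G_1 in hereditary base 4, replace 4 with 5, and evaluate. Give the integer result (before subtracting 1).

G_0=6  [base 3] 2·3  →[3↦4]→  2·4 = 8  −1 ⇒ G_1=7
G_1=7  [base 4] 4 + 3  →[4↦5]→  5 + 3 = 8  −1 ⇒ G_2=7

8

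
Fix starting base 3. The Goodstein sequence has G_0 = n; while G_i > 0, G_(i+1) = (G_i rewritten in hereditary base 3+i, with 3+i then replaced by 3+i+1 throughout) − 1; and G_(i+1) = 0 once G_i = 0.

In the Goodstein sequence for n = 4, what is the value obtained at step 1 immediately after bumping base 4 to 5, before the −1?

5

[0] 4 ≡ 3 + 1 (base 3). Lift 4: 5. −1: 4.
[1] 4 ≡ 4 (base 4). Lift 5: 5. −1: 4.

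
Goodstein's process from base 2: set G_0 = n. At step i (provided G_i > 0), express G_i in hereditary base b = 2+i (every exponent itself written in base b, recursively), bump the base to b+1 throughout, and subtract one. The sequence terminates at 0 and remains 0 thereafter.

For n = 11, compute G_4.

base 2: 11 = 2^(2 + 1) + 2 + 1; at 3: 3^(3 + 1) + 3 + 1 = 85; next = 84
base 3: 84 = 3^(3 + 1) + 3; at 4: 4^(4 + 1) + 4 = 1028; next = 1027
base 4: 1027 = 4^(4 + 1) + 3; at 5: 5^(5 + 1) + 3 = 15628; next = 15627
base 5: 15627 = 5^(5 + 1) + 2; at 6: 6^(6 + 1) + 2 = 279938; next = 279937
base 6: 279937 = 6^(6 + 1) + 1; at 7: 7^(7 + 1) + 1 = 5764802; next = 5764801

279937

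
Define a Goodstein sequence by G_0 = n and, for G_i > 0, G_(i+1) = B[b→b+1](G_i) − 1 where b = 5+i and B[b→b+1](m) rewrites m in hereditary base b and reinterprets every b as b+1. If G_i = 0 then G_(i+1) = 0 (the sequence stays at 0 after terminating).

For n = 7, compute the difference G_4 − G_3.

G_0=7  [base 5] 5 + 2  →[5↦6]→  6 + 2 = 8  −1 ⇒ G_1=7
G_1=7  [base 6] 6 + 1  →[6↦7]→  7 + 1 = 8  −1 ⇒ G_2=7
G_2=7  [base 7] 7  →[7↦8]→  8 = 8  −1 ⇒ G_3=7
G_3=7  [base 8] 7  →[8↦9]→  7 = 7  −1 ⇒ G_4=6

-1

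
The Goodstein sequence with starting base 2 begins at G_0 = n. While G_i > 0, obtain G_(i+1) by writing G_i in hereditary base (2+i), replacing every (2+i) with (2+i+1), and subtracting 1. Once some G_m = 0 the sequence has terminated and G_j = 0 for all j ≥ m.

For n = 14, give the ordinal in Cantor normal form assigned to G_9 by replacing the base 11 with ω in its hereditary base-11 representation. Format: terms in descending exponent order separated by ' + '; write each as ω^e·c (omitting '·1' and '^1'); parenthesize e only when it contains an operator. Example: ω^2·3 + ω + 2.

ω^(ω + 1) + ω^5·5 + ω^4·5 + ω^3·5 + ω^2·5 + ω·5

14 —HB2→ 2^(2 + 1) + 2^2 + 2 —bump→ 3^(3 + 1) + 3^3 + 3 = 111 —(−1)→ 110
110 —HB3→ 3^(3 + 1) + 3^3 + 2 —bump→ 4^(4 + 1) + 4^4 + 2 = 1282 —(−1)→ 1281
1281 —HB4→ 4^(4 + 1) + 4^4 + 1 —bump→ 5^(5 + 1) + 5^5 + 1 = 18751 —(−1)→ 18750
18750 —HB5→ 5^(5 + 1) + 5^5 —bump→ 6^(6 + 1) + 6^6 = 326592 —(−1)→ 326591
326591 —HB6→ 6^(6 + 1) + 5·6^5 + 5·6^4 + 5·6^3 + 5·6^2 + 5·6 + 5 —bump→ 7^(7 + 1) + 5·7^5 + 5·7^4 + 5·7^3 + 5·7^2 + 5·7 + 5 = 5862841 —(−1)→ 5862840
5862840 —HB7→ 7^(7 + 1) + 5·7^5 + 5·7^4 + 5·7^3 + 5·7^2 + 5·7 + 4 —bump→ 8^(8 + 1) + 5·8^5 + 5·8^4 + 5·8^3 + 5·8^2 + 5·8 + 4 = 134404972 —(−1)→ 134404971
134404971 —HB8→ 8^(8 + 1) + 5·8^5 + 5·8^4 + 5·8^3 + 5·8^2 + 5·8 + 3 —bump→ 9^(9 + 1) + 5·9^5 + 5·9^4 + 5·9^3 + 5·9^2 + 5·9 + 3 = 3487116549 —(−1)→ 3487116548
3487116548 —HB9→ 9^(9 + 1) + 5·9^5 + 5·9^4 + 5·9^3 + 5·9^2 + 5·9 + 2 —bump→ 10^(10 + 1) + 5·10^5 + 5·10^4 + 5·10^3 + 5·10^2 + 5·10 + 2 = 100000555552 —(−1)→ 100000555551
100000555551 —HB10→ 10^(10 + 1) + 5·10^5 + 5·10^4 + 5·10^3 + 5·10^2 + 5·10 + 1 —bump→ 11^(11 + 1) + 5·11^5 + 5·11^4 + 5·11^3 + 5·11^2 + 5·11 + 1 = 3138429262497 —(−1)→ 3138429262496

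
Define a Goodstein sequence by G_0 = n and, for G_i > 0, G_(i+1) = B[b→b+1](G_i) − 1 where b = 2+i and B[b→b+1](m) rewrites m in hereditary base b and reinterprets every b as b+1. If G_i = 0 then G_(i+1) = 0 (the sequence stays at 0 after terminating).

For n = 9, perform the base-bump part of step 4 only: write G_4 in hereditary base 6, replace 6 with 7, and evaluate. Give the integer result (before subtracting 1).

2471827

(0) 9|_2 = 2^(2 + 1) + 1 ↦ 3^(3 + 1) + 1|_3 = 82 ⇒ 81
(1) 81|_3 = 3^(3 + 1) ↦ 4^(4 + 1)|_4 = 1024 ⇒ 1023
(2) 1023|_4 = 3·4^4 + 3·4^3 + 3·4^2 + 3·4 + 3 ↦ 3·5^5 + 3·5^3 + 3·5^2 + 3·5 + 3|_5 = 9843 ⇒ 9842
(3) 9842|_5 = 3·5^5 + 3·5^3 + 3·5^2 + 3·5 + 2 ↦ 3·6^6 + 3·6^3 + 3·6^2 + 3·6 + 2|_6 = 140744 ⇒ 140743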